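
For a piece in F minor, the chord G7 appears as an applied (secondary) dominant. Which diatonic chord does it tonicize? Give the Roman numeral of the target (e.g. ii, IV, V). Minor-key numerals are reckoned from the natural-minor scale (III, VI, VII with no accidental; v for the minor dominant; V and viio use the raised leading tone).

V

The chord is a dominant seventh chord on G.
A dominant resolves down a perfect fifth: G → C. In F minor, C is scale degree 5, i.e. V.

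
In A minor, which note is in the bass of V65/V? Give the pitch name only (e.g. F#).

The applied chord V65/V is rooted on B: B-D#-F#-A.
The figure 65 means first inversion — the third is in the bass.

D#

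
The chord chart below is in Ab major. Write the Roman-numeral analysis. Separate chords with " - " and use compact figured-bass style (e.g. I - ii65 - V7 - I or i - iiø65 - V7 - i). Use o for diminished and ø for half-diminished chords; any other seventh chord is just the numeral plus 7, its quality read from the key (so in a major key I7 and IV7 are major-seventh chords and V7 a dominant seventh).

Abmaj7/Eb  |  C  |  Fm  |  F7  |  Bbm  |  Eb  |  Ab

I43 - V/vi - vi - V7/ii - ii - V - I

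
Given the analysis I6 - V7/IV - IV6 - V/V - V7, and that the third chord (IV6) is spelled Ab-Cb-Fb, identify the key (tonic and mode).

Cb major

The anchor chord is a major triad on Fb, labeled IV6.
If Fb is scale degree 4 and the mode makes that degree carry a major triad, the tonic is Cb and the mode is major.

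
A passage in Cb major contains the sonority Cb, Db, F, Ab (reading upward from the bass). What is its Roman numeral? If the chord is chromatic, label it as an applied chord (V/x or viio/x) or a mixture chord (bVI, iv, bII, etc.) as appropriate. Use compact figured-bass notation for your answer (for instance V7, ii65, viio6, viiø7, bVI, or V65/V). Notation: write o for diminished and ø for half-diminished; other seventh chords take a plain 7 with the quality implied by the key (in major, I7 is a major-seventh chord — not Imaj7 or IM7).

The pitches Db-F-Ab-Cb form a dominant seventh chord rooted on Db.
Db is not a diatonic chord root with this quality in Cb major, but it lies a perfect fifth above Gb (V), so the chord functions as an applied dominant of V.
With Cb in the bass the chord is in third inversion, so the figured bass is 42.

V42/V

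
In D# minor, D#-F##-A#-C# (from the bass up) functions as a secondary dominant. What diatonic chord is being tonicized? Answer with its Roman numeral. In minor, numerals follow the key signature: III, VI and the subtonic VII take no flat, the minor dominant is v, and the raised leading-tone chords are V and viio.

iv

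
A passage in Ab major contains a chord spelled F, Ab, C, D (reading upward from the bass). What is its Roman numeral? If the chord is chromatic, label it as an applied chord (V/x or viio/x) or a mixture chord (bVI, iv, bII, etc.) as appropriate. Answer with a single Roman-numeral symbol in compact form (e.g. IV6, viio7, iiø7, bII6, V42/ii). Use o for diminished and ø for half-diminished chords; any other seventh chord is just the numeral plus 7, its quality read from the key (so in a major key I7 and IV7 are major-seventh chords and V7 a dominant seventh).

viiø65/V

Stacked in thirds the chord is D-F-Ab-C: a half-diminished seventh chord on D.
D sits a half step below Eb (V in Ab major); a diminished chord there is the applied leading-tone chord of V.
With F in the bass the chord is in first inversion, so the figured bass is 65.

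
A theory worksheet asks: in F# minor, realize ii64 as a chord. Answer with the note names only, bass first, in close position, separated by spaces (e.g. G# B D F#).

D# G# B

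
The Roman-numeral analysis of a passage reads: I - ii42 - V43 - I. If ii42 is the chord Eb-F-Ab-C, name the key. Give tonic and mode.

Eb major

The anchor chord is a minor seventh chord on F, labeled ii42.
Counting down one scale step from F places the tonic on Eb; a minor seventh chord on degree 2 is diatonic only in major.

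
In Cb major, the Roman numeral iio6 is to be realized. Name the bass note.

iio in Cb major has root Db; the chord is Db-Fb-Abb.
The figure 6 means first inversion — the third is in the bass.

Fb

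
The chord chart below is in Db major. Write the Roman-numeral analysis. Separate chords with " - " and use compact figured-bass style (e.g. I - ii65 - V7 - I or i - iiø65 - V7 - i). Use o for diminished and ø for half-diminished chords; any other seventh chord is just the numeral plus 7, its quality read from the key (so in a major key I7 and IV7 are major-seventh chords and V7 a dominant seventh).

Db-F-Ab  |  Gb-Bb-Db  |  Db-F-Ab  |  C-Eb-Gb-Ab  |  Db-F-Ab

I - IV - I - V65 - I

Db-F-Ab has root Db, degree 1 in Db major, so I.
Gb-Bb-Db has root Gb, degree 4 in Db major, so IV.
Db-F-Ab has root Db, degree 1 in Db major, so I.
C-Eb-Gb-Ab: dominant seventh chord on Ab = scale degree 5 → V65.
Db-F-Ab: root Db is the tonic; major triad there is I.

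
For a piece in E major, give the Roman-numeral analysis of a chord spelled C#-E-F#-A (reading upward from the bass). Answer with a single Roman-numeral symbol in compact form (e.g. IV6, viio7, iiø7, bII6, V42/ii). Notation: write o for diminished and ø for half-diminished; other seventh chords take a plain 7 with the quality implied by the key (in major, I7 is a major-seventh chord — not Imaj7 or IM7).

ii43

Stacked in thirds the chord is F#-A-C#-E: a minor seventh chord on F#.
In E major, F# is the supertonic; the diatonic minor seventh chord there is ii7.
With C# in the bass the chord is in second inversion, so the figured bass is 43.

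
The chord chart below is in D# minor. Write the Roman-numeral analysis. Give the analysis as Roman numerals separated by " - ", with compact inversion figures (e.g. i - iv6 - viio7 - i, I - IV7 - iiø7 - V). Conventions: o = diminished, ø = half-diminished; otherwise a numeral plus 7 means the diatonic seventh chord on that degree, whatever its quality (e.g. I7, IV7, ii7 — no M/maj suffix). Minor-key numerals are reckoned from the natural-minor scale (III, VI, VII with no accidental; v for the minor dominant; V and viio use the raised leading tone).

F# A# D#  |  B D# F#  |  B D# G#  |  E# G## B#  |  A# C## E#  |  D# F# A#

i6 - VI - iv6 - V/V - V - i

F#-A#-D#: minor triad on D# = scale degree 1 → i6.
B-D#-F# has root B, degree 6 in D# minor, so VI.
B-D#-G#: minor triad on G# = scale degree 4 → iv6.
E#-G##-B# is the secondary dominant of V (major triad on E#): V/V.
A#-C##-E#: major triad on A# = scale degree 5 → V.
D#-F#-A# has root D#, degree 1 in D# minor, so i.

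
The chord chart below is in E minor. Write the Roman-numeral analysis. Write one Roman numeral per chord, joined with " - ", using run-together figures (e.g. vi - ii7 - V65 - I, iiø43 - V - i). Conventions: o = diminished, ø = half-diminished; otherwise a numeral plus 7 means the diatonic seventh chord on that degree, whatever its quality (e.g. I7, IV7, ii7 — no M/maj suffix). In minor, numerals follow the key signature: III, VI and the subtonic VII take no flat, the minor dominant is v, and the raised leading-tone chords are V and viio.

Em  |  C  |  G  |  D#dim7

i - VI - III - viio7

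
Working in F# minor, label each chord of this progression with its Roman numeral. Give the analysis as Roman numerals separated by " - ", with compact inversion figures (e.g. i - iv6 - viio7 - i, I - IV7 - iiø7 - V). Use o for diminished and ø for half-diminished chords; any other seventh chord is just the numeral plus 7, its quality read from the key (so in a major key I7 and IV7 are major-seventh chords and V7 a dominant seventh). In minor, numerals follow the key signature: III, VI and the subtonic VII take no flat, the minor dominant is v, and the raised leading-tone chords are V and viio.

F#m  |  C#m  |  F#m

F#m: minor triad on F# = scale degree 1 → i.
C#m: root C# is the dominant; minor triad there is v.
F#m: minor triad on F# = scale degree 1 → i.

i - v - i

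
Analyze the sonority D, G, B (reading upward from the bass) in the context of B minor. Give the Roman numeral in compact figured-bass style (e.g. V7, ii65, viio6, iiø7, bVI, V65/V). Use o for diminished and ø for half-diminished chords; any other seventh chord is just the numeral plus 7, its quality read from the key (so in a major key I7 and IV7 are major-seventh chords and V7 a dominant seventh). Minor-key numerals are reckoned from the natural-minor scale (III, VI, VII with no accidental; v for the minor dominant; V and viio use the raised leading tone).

VI64

The pitches G-B-D form a major triad rooted on G.
G is scale degree 6 in B minor, and a major triad on that degree is written VI.
With D in the bass the chord is in second inversion, so the figured bass is 64.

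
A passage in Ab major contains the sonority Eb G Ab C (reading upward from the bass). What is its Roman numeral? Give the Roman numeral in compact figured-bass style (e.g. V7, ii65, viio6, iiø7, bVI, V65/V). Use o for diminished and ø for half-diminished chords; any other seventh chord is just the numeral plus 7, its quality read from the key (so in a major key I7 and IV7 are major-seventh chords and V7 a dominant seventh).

The pitches Ab-C-Eb-G form a major seventh chord rooted on Ab.
In Ab major, Ab is the tonic; the diatonic major seventh chord there is I7.
With Eb in the bass the chord is in second inversion, so the figured bass is 43.

I43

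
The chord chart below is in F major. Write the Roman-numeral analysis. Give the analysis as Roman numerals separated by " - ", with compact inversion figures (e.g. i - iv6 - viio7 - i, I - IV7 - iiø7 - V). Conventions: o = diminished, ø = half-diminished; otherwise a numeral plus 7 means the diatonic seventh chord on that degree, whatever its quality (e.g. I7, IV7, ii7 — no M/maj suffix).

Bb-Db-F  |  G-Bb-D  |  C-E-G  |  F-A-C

Bb-Db-F is non-diatonic — iv, a mixture chord from F minor.
G-Bb-D: minor triad on G = scale degree 2 → ii.
C-E-G: major triad on C = scale degree 5 → V.
F-A-C: major triad on F = scale degree 1 → I.

iv - ii - V - I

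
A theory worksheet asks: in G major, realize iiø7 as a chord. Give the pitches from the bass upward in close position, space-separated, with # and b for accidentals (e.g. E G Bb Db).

A C Eb G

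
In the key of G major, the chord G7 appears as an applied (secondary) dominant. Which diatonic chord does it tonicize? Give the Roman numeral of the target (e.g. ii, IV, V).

IV

The chord is a dominant seventh chord on G.
A dominant resolves down a perfect fifth: G → C. In G major, C is scale degree 4, i.e. IV.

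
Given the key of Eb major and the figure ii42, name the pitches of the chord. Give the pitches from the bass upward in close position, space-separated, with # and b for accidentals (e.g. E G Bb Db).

The numeral's case and figure indicate a minor seventh chord. In Eb major its root, scale degree 2, is F.
Stacking thirds from F gives F-Ab-C-Eb.
With the 42 figure the chord is in third inversion; from the bass Eb upward in close position it reads Eb-F-Ab-C.

Eb F Ab C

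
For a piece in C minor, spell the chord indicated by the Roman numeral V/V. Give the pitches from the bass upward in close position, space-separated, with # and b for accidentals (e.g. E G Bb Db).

D F# A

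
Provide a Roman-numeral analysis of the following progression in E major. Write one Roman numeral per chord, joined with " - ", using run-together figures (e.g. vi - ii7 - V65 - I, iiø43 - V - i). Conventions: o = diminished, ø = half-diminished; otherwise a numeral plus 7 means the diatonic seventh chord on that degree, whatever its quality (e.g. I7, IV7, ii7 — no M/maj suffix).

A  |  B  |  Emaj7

IV - V - I7

A: root A is the subdominant; major triad there is IV.
B: root B is the dominant; major triad there is V.
Emaj7 has root E, degree 1 in E major, so I7.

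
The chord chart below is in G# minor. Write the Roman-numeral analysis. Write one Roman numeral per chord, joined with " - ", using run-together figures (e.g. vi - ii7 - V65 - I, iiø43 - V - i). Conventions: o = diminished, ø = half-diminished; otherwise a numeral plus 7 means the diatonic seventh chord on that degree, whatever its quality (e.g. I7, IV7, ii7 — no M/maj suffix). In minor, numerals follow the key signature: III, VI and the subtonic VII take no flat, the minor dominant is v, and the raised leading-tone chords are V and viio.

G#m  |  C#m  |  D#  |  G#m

G#m: root G# is the tonic; minor triad there is i.
C#m has root C#, degree 4 in G# minor, so iv.
D# has root D#, degree 5 in G# minor, so V.
G#m: minor triad on G# = scale degree 1 → i.

i - iv - V - i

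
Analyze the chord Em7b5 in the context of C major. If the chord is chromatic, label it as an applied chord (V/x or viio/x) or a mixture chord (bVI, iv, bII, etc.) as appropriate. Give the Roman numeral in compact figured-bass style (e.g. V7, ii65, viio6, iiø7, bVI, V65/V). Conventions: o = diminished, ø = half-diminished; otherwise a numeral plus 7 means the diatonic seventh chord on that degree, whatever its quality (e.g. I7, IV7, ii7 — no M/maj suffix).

viiø7/IV

The pitches E-G-Bb-D form a half-diminished seventh chord rooted on E.
E sits a half step below F (IV in C major); a diminished chord there is the applied leading-tone chord of IV.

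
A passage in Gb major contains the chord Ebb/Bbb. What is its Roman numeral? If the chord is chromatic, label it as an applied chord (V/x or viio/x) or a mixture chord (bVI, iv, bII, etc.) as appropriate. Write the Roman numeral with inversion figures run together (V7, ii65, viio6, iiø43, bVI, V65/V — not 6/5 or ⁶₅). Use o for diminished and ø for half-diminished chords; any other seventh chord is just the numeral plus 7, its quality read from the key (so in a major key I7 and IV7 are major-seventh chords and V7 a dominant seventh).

bVI64

Stacked in thirds the chord is Ebb-Gb-Bbb: a major triad on Ebb.
Ebb is the lowered sixth degree of Gb major (diatonic 6 would be Eb). This is a major triad on the lowered sixth degree, borrowed from the parallel minor.
With Bbb in the bass the chord is in second inversion, so the figured bass is 64.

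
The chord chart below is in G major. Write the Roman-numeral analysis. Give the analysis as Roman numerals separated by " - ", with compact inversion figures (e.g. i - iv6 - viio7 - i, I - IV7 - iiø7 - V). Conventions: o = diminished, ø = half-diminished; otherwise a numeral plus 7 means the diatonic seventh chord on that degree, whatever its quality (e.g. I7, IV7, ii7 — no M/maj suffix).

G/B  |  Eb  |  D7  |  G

G/B has root G, degree 1 in G major, so I6.
Eb is non-diatonic — bVI, a mixture chord from G minor.
D7 has root D, degree 5 in G major, so V7.
G: major triad on G = scale degree 1 → I.

I6 - bVI - V7 - I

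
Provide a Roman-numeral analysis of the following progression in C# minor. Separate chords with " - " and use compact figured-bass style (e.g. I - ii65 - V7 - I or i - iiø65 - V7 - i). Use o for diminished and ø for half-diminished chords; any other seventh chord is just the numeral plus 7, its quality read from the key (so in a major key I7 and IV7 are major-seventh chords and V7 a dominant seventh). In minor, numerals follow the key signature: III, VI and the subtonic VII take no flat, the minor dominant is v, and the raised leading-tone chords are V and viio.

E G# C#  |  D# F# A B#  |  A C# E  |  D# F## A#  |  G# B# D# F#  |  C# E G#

i6 - viio65 - VI - V/V - V7 - i

E-G#-C#: root C# is the tonic; minor triad there is i6.
D#-F#-A-B# has root B#, degree 7 in C# minor, so viio65.
A-C#-E: root A is the submediant; major triad there is VI.
D#-F##-A#: a major triad on D#, the applied dominant of V → V/V.
G#-B#-D#-F# has root G#, degree 5 in C# minor, so V7.
C#-E-G#: minor triad on C# = scale degree 1 → i.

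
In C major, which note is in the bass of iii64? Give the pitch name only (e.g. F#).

B

iii in C major has root E; the chord is E-G-B.
The figure 64 means second inversion — the fifth is in the bass.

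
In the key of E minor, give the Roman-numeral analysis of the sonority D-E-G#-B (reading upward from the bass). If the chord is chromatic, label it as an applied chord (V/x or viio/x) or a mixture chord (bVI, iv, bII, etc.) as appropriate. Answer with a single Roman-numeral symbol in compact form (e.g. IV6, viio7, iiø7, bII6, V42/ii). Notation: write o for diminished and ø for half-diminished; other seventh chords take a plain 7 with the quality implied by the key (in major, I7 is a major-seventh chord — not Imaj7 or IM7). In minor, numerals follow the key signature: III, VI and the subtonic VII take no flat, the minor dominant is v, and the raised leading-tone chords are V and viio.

Stacked in thirds the chord is E-G#-B-D: a dominant seventh chord on E.
E is not a diatonic chord root with this quality in E minor, but it lies a perfect fifth above A (iv), so the chord functions as an applied dominant of iv.
With D in the bass the chord is in third inversion, so the figured bass is 42.

V42/iv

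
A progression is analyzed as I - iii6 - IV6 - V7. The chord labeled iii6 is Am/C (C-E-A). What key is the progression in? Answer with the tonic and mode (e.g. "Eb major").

F major

The anchor chord is a minor triad on A, labeled iii6.
iii6 on A implies A is the mediant; that puts the tonic at F, and the lowercase numeral fits major mode.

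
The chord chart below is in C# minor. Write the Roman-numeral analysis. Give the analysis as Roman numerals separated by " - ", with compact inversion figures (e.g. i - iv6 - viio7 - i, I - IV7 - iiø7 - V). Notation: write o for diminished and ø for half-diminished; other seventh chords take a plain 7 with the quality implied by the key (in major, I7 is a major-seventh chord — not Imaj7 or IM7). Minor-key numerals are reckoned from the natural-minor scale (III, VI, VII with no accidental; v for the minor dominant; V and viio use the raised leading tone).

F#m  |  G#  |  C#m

F#m has root F#, degree 4 in C# minor, so iv.
G# has root G#, degree 5 in C# minor, so V.
C#m has root C#, degree 1 in C# minor, so i.

iv - V - i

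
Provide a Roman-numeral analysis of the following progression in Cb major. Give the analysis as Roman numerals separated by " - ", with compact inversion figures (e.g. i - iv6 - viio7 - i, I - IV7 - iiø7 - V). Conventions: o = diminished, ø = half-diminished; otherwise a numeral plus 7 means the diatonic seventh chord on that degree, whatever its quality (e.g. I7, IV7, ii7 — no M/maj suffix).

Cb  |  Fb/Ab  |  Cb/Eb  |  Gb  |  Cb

Cb: root Cb is the tonic; major triad there is I.
Fb/Ab has root Fb, degree 4 in Cb major, so IV6.
Cb/Eb has root Cb, degree 1 in Cb major, so I6.
Gb: root Gb is the dominant; major triad there is V.
Cb has root Cb, degree 1 in Cb major, so I.

I - IV6 - I6 - V - I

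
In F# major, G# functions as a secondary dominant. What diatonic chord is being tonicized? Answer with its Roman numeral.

The chord is a major triad on G#.
A dominant resolves down a perfect fifth: G# → C#. In F# major, C# is scale degree 5, i.e. V.

V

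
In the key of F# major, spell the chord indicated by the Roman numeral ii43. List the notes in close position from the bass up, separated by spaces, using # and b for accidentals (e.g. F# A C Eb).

The numeral's case and figure indicate a minor seventh chord. In F# major its root, the second degree, is G#.
Stacking thirds from G# gives G#-B-D#-F#.
The figured bass 43 indicates second inversion, placing the fifth (D#) in the bass: D#-F#-G#-B.

D# F# G# B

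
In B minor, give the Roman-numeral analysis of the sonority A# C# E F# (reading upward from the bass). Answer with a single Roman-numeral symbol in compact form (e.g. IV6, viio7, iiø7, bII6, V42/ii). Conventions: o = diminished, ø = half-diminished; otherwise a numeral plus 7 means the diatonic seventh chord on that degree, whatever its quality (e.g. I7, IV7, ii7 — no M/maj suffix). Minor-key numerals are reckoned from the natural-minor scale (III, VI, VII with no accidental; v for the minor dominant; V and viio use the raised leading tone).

V65

The pitches F#-A#-C#-E form a dominant seventh chord rooted on F#.
F# is scale degree 5 in B minor, and a dominant seventh chord on that degree is written V7.
With A# in the bass the chord is in first inversion, so the figured bass is 65.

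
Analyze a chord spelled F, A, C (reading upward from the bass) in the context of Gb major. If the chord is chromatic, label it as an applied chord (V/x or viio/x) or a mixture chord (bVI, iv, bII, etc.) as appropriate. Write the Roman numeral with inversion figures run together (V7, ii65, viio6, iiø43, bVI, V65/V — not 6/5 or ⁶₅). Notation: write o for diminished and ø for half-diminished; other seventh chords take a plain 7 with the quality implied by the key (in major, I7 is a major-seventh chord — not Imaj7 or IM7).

The pitches F-A-C form a major triad rooted on F.
F is not a diatonic chord root with this quality in Gb major, but it lies a perfect fifth above Bb (iii), so the chord functions as an applied dominant of iii.

V/iii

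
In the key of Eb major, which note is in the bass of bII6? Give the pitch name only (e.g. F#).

bII in Eb major has root Fb; the chord is Fb-Ab-Cb.
The figure 6 means first inversion — the third is in the bass.

Ab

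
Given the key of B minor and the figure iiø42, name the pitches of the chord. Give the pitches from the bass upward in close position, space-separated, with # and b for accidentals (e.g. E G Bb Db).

B C# E G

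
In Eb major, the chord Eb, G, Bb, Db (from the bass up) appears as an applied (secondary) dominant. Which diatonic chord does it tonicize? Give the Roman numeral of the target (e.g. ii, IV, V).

The chord is a dominant seventh chord on Eb.
A dominant resolves down a perfect fifth: Eb → Ab. In Eb major, Ab is scale degree 4, i.e. IV.

IV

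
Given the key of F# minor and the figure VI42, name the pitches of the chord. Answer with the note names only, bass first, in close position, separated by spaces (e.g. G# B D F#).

C# D F# A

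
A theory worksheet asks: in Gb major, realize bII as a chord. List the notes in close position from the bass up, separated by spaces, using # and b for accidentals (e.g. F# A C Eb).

Abb Cb Ebb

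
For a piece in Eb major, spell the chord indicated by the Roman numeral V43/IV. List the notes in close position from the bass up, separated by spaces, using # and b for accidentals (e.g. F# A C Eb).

Bb Db Eb G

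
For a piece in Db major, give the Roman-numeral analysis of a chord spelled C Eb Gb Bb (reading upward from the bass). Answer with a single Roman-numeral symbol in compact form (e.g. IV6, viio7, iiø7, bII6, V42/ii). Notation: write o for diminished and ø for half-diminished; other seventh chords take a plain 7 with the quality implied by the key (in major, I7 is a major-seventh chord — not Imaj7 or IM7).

Stacked in thirds the chord is C-Eb-Gb-Bb: a half-diminished seventh chord on C.
In Db major, C is the leading tone; the diatonic half-diminished seventh chord there is viiø7.

viiø7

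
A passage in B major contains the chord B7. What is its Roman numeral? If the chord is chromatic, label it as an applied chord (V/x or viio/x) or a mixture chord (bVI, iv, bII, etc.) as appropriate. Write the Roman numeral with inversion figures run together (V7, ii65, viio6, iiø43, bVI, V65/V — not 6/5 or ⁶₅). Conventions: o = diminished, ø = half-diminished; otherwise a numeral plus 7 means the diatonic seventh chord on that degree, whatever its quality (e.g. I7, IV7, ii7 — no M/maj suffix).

V7/IV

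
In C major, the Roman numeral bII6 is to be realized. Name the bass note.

bII in C major has root Db; the chord is Db-F-Ab.
The figure 6 means first inversion — the third is in the bass.

F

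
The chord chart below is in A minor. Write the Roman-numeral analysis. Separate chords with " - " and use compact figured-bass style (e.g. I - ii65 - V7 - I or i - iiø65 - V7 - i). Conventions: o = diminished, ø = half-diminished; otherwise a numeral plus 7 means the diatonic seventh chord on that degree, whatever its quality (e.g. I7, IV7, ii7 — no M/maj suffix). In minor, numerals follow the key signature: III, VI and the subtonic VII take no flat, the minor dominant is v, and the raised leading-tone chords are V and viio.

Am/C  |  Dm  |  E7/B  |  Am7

Am/C: minor triad on A = scale degree 1 → i6.
Dm: minor triad on D = scale degree 4 → iv.
E7/B: dominant seventh chord on E = scale degree 5 → V43.
Am7: root A is the tonic; minor seventh chord there is i7.

i6 - iv - V43 - i7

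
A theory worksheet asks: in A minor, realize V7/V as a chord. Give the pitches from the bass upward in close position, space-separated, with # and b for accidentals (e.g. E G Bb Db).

The slash means an applied dominant: we want the dominant of V. In A minor, V is E major, and its dominant is built on B.
Building a dominant seventh chord on B gives B-D#-F#-A.

B D# F# A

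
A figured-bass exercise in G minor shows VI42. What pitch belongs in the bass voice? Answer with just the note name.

D

VI in G minor has root Eb; the chord is Eb-G-Bb-D.
The figure 42 means third inversion — the seventh is in the bass.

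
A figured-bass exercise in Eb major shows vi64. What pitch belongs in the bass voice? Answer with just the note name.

vi in Eb major has root C; the chord is C-Eb-G.
The figure 64 means second inversion — the fifth is in the bass.

G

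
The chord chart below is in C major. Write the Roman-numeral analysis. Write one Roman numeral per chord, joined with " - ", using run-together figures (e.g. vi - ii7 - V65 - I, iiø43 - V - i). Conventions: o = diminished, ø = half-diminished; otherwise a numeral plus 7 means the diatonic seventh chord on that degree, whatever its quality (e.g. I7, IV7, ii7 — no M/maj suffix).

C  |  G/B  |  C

C: root C is the tonic; major triad there is I.
G/B has root G, degree 5 in C major, so V6.
C: root C is the tonic; major triad there is I.

I - V6 - I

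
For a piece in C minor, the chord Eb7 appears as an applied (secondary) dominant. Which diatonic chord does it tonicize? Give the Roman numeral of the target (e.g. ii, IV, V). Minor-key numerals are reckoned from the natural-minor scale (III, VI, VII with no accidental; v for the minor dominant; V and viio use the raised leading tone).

VI

The chord is a dominant seventh chord on Eb.
A dominant resolves down a perfect fifth: Eb → Ab. In C minor, Ab is scale degree 6, i.e. VI.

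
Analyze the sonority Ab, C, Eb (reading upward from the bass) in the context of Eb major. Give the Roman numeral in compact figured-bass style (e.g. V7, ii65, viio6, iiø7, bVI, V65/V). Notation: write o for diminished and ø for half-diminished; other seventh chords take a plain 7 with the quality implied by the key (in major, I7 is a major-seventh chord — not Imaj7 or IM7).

IV

The pitches Ab-C-Eb form a major triad rooted on Ab.
In Eb major, Ab is the subdominant; the diatonic major triad there is IV.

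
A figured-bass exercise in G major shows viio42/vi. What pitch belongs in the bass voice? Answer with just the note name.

The applied chord viio42/vi is rooted on D#: D#-F#-A-C.
The figure 42 means third inversion — the seventh is in the bass.

C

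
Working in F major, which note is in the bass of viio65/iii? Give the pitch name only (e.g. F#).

B

The applied chord viio65/iii is rooted on G#: G#-B-D-F.
The figure 65 means first inversion — the third is in the bass.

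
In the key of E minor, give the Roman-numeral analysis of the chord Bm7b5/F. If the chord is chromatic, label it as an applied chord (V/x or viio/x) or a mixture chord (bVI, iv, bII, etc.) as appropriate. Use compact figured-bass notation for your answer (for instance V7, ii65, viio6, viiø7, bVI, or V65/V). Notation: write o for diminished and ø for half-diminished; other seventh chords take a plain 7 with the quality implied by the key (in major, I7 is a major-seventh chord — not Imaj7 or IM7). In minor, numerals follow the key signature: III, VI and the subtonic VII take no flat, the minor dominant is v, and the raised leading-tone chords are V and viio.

Stacked in thirds the chord is B-D-F-A: a half-diminished seventh chord on B.
B sits a half step below C (VI in E minor); a diminished chord there is the applied leading-tone chord of VI.
With F in the bass the chord is in second inversion, so the figured bass is 43.

viiø43/VI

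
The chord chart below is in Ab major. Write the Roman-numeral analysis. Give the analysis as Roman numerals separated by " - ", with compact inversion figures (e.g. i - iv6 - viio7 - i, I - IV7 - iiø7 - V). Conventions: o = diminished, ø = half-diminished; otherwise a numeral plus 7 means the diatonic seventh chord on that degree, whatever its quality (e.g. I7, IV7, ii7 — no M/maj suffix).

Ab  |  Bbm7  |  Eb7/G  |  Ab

Ab: root Ab is the tonic; major triad there is I.
Bbm7: minor seventh chord on Bb = scale degree 2 → ii7.
Eb7/G: dominant seventh chord on Eb = scale degree 5 → V65.
Ab has root Ab, degree 1 in Ab major, so I.

I - ii7 - V65 - I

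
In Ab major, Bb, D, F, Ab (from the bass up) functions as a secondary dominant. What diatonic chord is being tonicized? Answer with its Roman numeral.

The chord is a dominant seventh chord on Bb.
A dominant resolves down a perfect fifth: Bb → Eb. In Ab major, Eb is scale degree 5, i.e. V.

V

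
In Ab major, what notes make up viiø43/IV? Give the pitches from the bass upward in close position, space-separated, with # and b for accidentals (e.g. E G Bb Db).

Gb Bb C Eb

viiø43/IV is a secondary leading-tone chord. The target IV is Db in Ab major; the applied chord is rooted a semitone below, on C.
Building a half-diminished seventh chord on C gives C-Eb-Gb-Bb.
The figured bass 43 indicates second inversion, placing the fifth (Gb) in the bass: Gb-Bb-C-Eb.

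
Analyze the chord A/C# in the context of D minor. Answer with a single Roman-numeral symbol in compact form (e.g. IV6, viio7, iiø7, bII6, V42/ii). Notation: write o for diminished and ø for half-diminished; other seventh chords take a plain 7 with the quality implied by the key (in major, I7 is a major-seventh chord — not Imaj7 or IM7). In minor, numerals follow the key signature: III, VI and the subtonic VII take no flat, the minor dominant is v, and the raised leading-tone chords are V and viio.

V6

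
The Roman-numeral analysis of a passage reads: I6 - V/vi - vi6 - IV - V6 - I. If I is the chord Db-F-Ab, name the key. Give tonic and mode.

The chord Db is a major triad rooted on Db; its label is I.
If Db is scale degree 1 and the mode makes that degree carry a major triad, the tonic is Db and the mode is major.

Db major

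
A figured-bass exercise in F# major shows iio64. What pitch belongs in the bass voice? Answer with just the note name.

D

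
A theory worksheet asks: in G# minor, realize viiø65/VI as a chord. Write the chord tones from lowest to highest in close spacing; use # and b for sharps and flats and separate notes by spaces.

viiø65/VI is a secondary leading-tone chord. The target VI is E in G# minor; the applied chord is rooted a semitone below, on D#.
Building a half-diminished seventh chord on D# gives D#-F#-A-C#.
The figured bass 65 indicates first inversion, placing the third (F#) in the bass: F#-A-C#-D#.

F# A C# D#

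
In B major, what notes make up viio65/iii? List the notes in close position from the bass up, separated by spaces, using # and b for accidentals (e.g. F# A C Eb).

E# G# B C##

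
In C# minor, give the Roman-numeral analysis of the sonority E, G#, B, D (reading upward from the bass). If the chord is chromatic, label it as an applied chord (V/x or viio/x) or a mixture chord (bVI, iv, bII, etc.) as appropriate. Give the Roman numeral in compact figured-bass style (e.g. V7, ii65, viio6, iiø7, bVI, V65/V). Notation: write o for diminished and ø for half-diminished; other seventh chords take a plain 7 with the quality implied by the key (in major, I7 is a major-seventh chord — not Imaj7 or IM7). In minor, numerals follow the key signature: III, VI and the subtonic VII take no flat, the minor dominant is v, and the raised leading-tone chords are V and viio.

V7/VI

Stacked in thirds the chord is E-G#-B-D: a dominant seventh chord on E.
E is not a diatonic chord root with this quality in C# minor, but it lies a perfect fifth above A (VI), so the chord functions as an applied dominant of VI.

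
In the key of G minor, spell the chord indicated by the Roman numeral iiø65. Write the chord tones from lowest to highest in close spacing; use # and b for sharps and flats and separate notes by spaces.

In G minor, the second degree is A, and the diatonic chord built there is a half-diminished seventh chord.
Stacking thirds from A gives A-C-Eb-G.
The figured bass 65 indicates first inversion, placing the third (C) in the bass: C-Eb-G-A.

C Eb G A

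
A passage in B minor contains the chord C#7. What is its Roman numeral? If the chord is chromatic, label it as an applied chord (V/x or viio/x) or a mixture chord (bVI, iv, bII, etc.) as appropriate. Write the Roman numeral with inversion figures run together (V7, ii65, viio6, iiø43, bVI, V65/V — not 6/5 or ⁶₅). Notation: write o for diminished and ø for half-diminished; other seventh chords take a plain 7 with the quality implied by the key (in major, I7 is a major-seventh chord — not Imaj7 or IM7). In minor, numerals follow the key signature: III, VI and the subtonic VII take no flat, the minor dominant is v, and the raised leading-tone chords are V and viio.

V7/V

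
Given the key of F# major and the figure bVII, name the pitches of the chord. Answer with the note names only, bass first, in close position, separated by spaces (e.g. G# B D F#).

Scale degree 7 in F# major is E#; lowering it a half step gives E. bVII is a major triad on the lowered seventh degree (the subtonic), borrowed from the parallel minor.
So the chord is E-G#-B.

E G# B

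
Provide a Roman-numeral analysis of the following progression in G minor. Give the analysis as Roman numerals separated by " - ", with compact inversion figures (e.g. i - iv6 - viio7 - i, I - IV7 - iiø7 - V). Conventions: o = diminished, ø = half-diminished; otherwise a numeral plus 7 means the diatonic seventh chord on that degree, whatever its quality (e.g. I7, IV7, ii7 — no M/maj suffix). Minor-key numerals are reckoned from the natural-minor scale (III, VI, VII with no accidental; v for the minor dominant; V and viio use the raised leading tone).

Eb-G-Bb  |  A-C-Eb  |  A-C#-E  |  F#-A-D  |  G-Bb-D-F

VI - iio - V/V - V6 - i7

Eb-G-Bb has root Eb, degree 6 in G minor, so VI.
A-C-Eb: root A is the supertonic; diminished triad there is iio.
A-C#-E is the secondary dominant of V (major triad on A): V/V.
F#-A-D: root D is the dominant; major triad there is V6.
G-Bb-D-F: root G is the tonic; minor seventh chord there is i7.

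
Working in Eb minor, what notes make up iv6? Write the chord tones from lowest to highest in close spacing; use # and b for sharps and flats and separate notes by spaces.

Cb Eb Ab

The numeral's case and figure indicate a minor triad. In Eb minor its root, the fourth degree, is Ab.
Stacking thirds from Ab gives Ab-Cb-Eb.
The figured bass 6 indicates first inversion, placing the third (Cb) in the bass: Cb-Eb-Ab.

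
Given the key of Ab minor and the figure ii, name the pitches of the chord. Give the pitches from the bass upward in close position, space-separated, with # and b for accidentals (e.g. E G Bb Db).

Bb Db F

ii is the minor supertonic, borrowed from the parallel major (the Dorian ii). In Ab minor that root is Bb.
So the chord is Bb-Db-F.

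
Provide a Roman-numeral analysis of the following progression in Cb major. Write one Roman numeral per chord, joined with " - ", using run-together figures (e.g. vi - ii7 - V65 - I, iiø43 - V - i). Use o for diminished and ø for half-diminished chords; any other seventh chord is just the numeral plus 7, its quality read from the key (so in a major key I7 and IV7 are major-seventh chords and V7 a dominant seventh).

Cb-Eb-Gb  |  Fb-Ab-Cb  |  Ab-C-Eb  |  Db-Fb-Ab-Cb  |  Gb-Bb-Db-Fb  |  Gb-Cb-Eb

Cb-Eb-Gb: root Cb is the tonic; major triad there is I.
Fb-Ab-Cb: root Fb is the subdominant; major triad there is IV.
Ab-C-Eb: chromatic; Ab is V of ii, so V/ii.
Db-Fb-Ab-Cb: minor seventh chord on Db = scale degree 2 → ii7.
Gb-Bb-Db-Fb: dominant seventh chord on Gb = scale degree 5 → V7.
Gb-Cb-Eb: major triad on Cb = scale degree 1 → I64.

I - IV - V/ii - ii7 - V7 - I64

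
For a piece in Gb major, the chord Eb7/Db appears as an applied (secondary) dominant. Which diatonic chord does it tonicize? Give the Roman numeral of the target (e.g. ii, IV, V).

The chord is a dominant seventh chord on Eb.
A dominant resolves down a perfect fifth: Eb → Ab. In Gb major, Ab is scale degree 2, i.e. ii.

ii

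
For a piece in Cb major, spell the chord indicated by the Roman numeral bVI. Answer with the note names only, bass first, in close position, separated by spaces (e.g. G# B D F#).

Scale degree 6 in Cb major is Ab; lowering it a half step gives Abb. bVI is a major triad on the lowered sixth degree, borrowed from the parallel minor.
So the chord is Abb-Cb-Ebb, a major triad.

Abb Cb Ebb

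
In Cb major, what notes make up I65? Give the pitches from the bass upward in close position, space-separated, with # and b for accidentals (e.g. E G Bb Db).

In Cb major, scale degree 1 is Cb, and the diatonic chord built there is a major seventh chord.
Stacking thirds from Cb gives Cb-Eb-Gb-Bb.
The figured bass 65 indicates first inversion, placing the third (Eb) in the bass: Eb-Gb-Bb-Cb.

Eb Gb Bb Cb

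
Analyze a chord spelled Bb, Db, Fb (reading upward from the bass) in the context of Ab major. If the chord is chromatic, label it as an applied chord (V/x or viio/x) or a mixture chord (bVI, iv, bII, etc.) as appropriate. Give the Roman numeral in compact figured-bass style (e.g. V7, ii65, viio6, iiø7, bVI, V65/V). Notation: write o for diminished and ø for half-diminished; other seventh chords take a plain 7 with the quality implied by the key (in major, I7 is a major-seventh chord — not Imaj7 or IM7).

iio

Stacked in thirds the chord is Bb-Db-Fb: a diminished triad on Bb.
Bb is the second degree of Ab major. This is the diminished supertonic triad, borrowed from the parallel minor.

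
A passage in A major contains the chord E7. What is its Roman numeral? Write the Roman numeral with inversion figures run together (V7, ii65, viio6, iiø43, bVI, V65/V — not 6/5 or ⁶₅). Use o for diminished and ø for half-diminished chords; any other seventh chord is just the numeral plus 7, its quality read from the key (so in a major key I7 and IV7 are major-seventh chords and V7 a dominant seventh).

V7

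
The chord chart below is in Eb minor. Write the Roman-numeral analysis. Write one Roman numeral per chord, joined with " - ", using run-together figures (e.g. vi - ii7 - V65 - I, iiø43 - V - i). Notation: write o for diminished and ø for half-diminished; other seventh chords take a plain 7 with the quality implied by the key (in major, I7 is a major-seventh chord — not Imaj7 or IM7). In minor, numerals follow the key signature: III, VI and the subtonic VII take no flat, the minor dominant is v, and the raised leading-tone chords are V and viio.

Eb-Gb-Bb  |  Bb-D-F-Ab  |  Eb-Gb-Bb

i - V7 - i

Eb-Gb-Bb: root Eb is the tonic; minor triad there is i.
Bb-D-F-Ab: dominant seventh chord on Bb = scale degree 5 → V7.
Eb-Gb-Bb: root Eb is the tonic; minor triad there is i.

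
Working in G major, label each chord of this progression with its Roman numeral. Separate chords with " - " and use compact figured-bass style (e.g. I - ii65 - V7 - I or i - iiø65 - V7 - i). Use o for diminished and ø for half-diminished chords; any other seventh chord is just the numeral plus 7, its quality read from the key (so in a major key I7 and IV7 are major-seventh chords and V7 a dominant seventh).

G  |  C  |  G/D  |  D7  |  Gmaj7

I - IV - I64 - V7 - I7

G: root G is the tonic; major triad there is I.
C: major triad on C = scale degree 4 → IV.
G/D: major triad on G = scale degree 1 → I64.
D7 has root D, degree 5 in G major, so V7.
Gmaj7: root G is the tonic; major seventh chord there is I7.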